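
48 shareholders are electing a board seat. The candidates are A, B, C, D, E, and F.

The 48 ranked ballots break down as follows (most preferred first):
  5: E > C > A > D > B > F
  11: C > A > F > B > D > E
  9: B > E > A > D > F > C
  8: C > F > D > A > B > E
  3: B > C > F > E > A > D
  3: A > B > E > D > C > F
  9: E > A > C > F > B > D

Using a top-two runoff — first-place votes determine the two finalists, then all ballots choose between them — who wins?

E

Round 1 first-place votes: A 3, B 12, C 19, D 0, E 14, F 0. C and E advance.
Runoff: C is ranked above E on 22 ballots, E above C on 26.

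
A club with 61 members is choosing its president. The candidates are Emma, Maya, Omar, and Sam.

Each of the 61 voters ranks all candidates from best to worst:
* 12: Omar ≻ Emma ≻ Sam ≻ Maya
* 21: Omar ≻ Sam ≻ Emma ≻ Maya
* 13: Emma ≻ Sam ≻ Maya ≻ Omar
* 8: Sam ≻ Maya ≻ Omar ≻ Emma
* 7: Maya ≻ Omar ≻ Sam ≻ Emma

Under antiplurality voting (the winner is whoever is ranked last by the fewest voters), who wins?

Last-place votes: Emma 15, Maya 33, Omar 13, Sam 0.

Sam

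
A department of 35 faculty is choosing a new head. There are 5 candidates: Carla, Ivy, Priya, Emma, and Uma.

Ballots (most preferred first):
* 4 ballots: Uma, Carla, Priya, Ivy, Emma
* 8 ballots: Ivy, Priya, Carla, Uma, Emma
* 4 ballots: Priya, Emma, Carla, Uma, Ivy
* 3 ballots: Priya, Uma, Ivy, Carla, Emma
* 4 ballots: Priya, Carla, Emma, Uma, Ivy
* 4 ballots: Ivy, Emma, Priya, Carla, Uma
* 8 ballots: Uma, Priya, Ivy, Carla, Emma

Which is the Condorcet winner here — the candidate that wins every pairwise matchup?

Priya vs Carla: 31–4
Priya vs Ivy: 23–12
Priya vs Emma: 31–4
Priya vs Uma: 23–12
Priya beats every other candidate.

Priya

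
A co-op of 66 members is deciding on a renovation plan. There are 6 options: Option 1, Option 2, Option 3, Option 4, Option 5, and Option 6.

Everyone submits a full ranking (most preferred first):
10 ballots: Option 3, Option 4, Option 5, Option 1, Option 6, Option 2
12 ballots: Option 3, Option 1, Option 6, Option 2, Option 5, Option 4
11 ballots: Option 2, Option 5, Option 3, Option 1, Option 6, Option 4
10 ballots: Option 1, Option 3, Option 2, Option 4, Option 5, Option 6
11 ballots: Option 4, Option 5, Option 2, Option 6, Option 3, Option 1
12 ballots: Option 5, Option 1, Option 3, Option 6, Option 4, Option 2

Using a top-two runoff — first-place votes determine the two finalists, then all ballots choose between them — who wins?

Option 5

Round 1 first-place votes: Option 1 10, Option 2 11, Option 3 22, Option 4 11, Option 5 12, Option 6 0. Option 3 and Option 5 advance.
Runoff: Option 3 is ranked above Option 5 on 32 ballots, Option 5 above Option 3 on 34.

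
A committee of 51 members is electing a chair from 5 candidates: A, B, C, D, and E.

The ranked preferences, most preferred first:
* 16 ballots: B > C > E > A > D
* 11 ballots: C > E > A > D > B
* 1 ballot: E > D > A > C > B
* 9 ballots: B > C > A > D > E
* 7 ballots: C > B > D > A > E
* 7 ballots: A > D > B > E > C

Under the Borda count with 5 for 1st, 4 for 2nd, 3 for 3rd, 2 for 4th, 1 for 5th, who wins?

C

A: 16×2 + 11×3 + 1×3 + 9×3 + 7×2 + 7×5 = 144
B: 16×5 + 11×1 + 1×1 + 9×5 + 7×4 + 7×3 = 186
C: 16×4 + 11×5 + 1×2 + 9×4 + 7×5 + 7×1 = 199
D: 16×1 + 11×2 + 1×4 + 9×2 + 7×3 + 7×4 = 109
E: 16×3 + 11×4 + 1×5 + 9×1 + 7×1 + 7×2 = 127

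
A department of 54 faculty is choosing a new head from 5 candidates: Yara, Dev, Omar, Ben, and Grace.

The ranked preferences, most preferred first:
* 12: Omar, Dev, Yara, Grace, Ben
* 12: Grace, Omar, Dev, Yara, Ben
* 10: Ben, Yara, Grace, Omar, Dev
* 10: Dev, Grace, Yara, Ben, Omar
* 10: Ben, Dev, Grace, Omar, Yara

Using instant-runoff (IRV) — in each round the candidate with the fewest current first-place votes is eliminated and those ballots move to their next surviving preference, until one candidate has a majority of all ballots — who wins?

Round 1: Yara 0, Dev 10, Omar 12, Ben 20, Grace 12. Yara eliminated.
Round 2: Dev 10, Omar 12, Ben 20, Grace 12. Dev eliminated.
Round 3: Omar 12, Ben 20, Grace 22. Omar eliminated.
Round 4: Ben 20, Grace 34. Grace has a majority (≥28).

Grace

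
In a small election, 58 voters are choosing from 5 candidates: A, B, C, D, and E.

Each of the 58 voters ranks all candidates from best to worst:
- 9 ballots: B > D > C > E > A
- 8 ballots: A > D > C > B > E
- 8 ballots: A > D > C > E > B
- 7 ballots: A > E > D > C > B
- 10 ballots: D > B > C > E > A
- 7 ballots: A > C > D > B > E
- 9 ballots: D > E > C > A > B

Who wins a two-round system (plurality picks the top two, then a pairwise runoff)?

A

Round 1 first-place votes: A 30, B 9, C 0, D 19, E 0. A and D advance.
Runoff: A is ranked above D on 30 ballots, D above A on 28.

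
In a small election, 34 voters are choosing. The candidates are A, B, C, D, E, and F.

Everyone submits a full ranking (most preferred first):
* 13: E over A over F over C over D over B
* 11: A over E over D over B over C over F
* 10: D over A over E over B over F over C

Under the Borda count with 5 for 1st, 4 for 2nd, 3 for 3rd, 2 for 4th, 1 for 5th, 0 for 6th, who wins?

A: 13×4 + 11×5 + 10×4 = 147
B: 13×0 + 11×2 + 10×2 = 42
C: 13×2 + 11×1 + 10×0 = 37
D: 13×1 + 11×3 + 10×5 = 96
E: 13×5 + 11×4 + 10×3 = 139
F: 13×3 + 11×0 + 10×1 = 49

A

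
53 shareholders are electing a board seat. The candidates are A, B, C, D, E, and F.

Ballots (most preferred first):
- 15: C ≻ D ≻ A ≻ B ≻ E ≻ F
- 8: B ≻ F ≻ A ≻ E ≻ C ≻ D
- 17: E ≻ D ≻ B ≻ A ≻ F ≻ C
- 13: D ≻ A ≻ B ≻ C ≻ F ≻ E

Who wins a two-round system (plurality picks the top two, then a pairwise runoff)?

Round 1 first-place votes: A 0, B 8, C 15, D 13, E 17, F 0. E and C advance.
Runoff: E is ranked above C on 25 ballots, C above E on 28.

C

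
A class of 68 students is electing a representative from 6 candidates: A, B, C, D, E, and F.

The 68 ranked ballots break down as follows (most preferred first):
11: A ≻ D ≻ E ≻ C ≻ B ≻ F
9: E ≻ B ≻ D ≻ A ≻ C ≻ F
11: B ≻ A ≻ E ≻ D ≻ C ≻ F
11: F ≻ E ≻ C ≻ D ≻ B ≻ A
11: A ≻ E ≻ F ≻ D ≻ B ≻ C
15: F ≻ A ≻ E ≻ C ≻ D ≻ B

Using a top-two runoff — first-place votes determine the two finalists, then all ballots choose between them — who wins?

Round 1 first-place votes: A 22, B 11, C 0, D 0, E 9, F 26. F and A advance.
Runoff: F is ranked above A on 26 ballots, A above F on 42.

A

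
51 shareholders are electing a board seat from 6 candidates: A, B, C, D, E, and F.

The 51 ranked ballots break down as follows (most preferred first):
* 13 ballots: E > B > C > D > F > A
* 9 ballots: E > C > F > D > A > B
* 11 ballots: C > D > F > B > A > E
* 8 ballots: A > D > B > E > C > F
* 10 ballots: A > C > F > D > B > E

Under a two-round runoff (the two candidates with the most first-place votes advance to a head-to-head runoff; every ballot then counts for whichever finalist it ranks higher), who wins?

Round 1 first-place votes: A 18, B 0, C 11, D 0, E 22, F 0. E and A advance.
Runoff: E is ranked above A on 22 ballots, A above E on 29.

A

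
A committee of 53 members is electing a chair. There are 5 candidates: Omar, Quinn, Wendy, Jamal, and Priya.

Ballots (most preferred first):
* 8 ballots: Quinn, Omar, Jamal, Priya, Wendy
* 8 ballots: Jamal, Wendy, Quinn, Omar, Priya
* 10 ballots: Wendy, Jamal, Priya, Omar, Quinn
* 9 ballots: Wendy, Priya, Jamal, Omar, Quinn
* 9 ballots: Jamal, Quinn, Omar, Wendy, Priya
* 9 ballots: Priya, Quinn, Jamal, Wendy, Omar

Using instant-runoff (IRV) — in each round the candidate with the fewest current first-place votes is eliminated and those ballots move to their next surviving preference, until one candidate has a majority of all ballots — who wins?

Jamal

Round 1: Omar 0, Quinn 8, Wendy 19, Jamal 17, Priya 9. Omar eliminated.
Round 2: Quinn 8, Wendy 19, Jamal 17, Priya 9. Quinn eliminated.
Round 3: Wendy 19, Jamal 25, Priya 9. Priya eliminated.
Round 4: Wendy 19, Jamal 34. Jamal has a majority (≥27).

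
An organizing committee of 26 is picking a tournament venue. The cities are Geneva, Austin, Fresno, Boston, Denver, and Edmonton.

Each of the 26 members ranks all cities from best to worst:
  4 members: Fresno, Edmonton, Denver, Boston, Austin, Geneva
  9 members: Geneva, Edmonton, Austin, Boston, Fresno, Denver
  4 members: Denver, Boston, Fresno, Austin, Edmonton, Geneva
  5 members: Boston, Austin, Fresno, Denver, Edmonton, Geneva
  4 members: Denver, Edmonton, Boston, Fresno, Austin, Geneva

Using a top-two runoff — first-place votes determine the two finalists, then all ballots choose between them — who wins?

Denver

Round 1 first-place votes: Geneva 9, Austin 0, Fresno 4, Boston 5, Denver 8, Edmonton 0. Geneva and Denver advance.
Runoff: Geneva is ranked above Denver on 9 ballots, Denver above Geneva on 17.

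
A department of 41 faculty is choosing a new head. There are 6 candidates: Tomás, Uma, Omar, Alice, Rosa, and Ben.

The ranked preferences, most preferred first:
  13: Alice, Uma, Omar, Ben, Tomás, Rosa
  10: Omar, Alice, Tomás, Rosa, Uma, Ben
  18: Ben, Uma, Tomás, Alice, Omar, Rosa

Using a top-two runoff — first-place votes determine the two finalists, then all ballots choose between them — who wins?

Round 1 first-place votes: Tomás 0, Uma 0, Omar 10, Alice 13, Rosa 0, Ben 18. Ben and Alice advance.
Runoff: Ben is ranked above Alice on 18 ballots, Alice above Ben on 23.

Alice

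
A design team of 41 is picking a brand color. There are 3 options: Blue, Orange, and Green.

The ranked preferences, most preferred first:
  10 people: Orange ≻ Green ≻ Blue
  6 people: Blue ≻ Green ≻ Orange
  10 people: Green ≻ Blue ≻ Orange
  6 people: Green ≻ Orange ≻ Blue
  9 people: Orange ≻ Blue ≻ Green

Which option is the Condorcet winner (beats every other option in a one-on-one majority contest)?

Green vs Blue: 26–15
Green vs Orange: 22–19
Green beats every other option.

Green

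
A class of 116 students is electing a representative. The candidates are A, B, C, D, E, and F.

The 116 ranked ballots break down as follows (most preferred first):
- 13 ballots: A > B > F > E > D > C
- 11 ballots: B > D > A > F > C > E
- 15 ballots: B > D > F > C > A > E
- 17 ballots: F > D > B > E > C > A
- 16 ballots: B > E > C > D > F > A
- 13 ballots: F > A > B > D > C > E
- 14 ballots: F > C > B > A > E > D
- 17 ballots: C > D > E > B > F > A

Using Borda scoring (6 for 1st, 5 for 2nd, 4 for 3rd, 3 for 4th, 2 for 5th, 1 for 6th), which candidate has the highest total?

A: 13×6 + 11×4 + 15×2 + 17×1 + 16×1 + 13×5 + 14×3 + 17×1 = 309
B: 13×5 + 11×6 + 15×6 + 17×4 + 16×6 + 13×4 + 14×4 + 17×3 = 544
C: 13×1 + 11×2 + 15×3 + 17×2 + 16×4 + 13×2 + 14×5 + 17×6 = 376
D: 13×2 + 11×5 + 15×5 + 17×5 + 16×3 + 13×3 + 14×1 + 17×5 = 427
E: 13×3 + 11×1 + 15×1 + 17×3 + 16×5 + 13×1 + 14×2 + 17×4 = 305
F: 13×4 + 11×3 + 15×4 + 17×6 + 16×2 + 13×6 + 14×6 + 17×2 = 475

B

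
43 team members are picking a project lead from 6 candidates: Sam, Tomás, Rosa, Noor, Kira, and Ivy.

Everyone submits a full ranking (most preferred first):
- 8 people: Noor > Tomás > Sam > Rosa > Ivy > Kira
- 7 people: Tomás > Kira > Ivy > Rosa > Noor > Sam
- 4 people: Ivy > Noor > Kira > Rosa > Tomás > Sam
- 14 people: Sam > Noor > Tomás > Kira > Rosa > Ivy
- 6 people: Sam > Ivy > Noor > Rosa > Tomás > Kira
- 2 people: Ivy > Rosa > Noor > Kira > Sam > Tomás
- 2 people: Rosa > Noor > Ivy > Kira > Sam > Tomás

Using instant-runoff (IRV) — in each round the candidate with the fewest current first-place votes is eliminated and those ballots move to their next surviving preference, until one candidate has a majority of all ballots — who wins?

Round 1: Sam 20, Tomás 7, Rosa 2, Noor 8, Kira 0, Ivy 6. Kira eliminated.
Round 2: Sam 20, Tomás 7, Rosa 2, Noor 8, Ivy 6. Rosa eliminated.
Round 3: Sam 20, Tomás 7, Noor 10, Ivy 6. Ivy eliminated.
Round 4: Sam 20, Tomás 7, Noor 16. Tomás eliminated.
Round 5: Sam 20, Noor 23. Noor has a majority (≥22).

Noor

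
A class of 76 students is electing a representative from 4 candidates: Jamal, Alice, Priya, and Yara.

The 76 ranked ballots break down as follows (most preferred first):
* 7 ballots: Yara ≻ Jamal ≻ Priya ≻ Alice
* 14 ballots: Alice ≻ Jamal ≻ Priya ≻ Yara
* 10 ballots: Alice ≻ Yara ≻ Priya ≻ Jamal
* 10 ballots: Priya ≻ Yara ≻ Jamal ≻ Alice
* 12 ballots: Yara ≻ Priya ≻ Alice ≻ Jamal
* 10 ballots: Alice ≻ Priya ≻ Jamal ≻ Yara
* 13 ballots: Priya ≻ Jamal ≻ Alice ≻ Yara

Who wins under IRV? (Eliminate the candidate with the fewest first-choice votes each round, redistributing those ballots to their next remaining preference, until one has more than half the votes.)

Round 1: Jamal 0, Alice 34, Priya 23, Yara 19. Jamal eliminated.
Round 2: Alice 34, Priya 23, Yara 19. Yara eliminated.
Round 3: Alice 34, Priya 42. Priya has a majority (≥39).

Priya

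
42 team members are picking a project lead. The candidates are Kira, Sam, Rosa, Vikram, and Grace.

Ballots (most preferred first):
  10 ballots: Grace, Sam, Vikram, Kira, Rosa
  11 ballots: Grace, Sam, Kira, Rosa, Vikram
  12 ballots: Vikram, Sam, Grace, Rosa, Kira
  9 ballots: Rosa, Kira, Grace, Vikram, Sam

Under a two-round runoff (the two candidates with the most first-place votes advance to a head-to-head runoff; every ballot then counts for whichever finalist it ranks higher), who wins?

Grace

Round 1 first-place votes: Kira 0, Sam 0, Rosa 9, Vikram 12, Grace 21. Grace and Vikram advance.
Runoff: Grace is ranked above Vikram on 30 ballots, Vikram above Grace on 12.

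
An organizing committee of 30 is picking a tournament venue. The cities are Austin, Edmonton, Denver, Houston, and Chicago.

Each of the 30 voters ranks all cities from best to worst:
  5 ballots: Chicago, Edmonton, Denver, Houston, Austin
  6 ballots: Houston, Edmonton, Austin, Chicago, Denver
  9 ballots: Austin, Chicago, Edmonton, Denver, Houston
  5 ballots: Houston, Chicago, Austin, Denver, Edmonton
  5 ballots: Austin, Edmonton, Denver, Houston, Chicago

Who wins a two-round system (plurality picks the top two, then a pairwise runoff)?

Houston

Round 1 first-place votes: Austin 14, Edmonton 0, Denver 0, Houston 11, Chicago 5. Austin and Houston advance.
Runoff: Austin is ranked above Houston on 14 ballots, Houston above Austin on 16.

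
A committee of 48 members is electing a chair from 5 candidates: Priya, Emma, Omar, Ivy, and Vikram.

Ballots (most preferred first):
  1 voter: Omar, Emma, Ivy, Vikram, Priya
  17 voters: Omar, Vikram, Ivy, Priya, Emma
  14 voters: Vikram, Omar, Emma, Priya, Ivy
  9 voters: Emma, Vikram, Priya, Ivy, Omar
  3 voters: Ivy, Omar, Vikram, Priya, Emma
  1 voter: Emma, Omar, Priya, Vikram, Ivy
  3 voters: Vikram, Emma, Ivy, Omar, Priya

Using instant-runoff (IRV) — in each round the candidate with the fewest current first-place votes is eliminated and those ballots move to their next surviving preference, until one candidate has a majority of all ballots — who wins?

Round 1: Priya 0, Emma 10, Omar 18, Ivy 3, Vikram 17. Priya eliminated.
Round 2: Emma 10, Omar 18, Ivy 3, Vikram 17. Ivy eliminated.
Round 3: Emma 10, Omar 21, Vikram 17. Emma eliminated.
Round 4: Omar 22, Vikram 26. Vikram has a majority (≥25).

Vikram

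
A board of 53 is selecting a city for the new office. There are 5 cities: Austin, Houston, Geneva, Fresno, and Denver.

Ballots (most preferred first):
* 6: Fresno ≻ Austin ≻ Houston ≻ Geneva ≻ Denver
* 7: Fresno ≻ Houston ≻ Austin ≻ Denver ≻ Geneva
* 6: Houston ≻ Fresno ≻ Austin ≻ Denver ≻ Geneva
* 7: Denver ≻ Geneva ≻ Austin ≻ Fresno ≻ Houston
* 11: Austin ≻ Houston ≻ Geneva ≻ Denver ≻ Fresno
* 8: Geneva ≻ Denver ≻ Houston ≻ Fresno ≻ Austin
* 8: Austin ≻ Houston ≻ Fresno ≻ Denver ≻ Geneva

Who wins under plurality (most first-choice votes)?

Austin

First-place votes: Austin 19, Houston 6, Geneva 8, Fresno 13, Denver 7.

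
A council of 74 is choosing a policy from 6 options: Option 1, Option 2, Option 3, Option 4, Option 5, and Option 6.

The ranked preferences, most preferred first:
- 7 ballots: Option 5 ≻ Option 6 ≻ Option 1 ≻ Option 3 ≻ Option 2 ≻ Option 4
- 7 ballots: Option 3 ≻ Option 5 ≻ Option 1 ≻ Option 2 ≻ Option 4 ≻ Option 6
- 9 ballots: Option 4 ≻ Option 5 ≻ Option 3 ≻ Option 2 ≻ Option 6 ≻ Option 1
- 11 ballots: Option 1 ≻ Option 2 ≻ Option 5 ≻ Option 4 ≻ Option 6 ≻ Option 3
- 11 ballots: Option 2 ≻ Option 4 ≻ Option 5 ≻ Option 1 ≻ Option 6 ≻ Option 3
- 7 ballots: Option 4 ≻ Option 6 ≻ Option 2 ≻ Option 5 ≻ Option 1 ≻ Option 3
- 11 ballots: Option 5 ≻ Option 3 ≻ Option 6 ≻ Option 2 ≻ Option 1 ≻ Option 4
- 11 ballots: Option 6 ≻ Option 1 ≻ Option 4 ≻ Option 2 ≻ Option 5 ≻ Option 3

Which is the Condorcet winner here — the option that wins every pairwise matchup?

Option 2 vs Option 1: 38–36
Option 2 vs Option 3: 40–34
Option 2 vs Option 4: 47–27
Option 2 vs Option 5: 40–34
Option 2 vs Option 6: 38–36
Option 2 beats every other option.

Option 2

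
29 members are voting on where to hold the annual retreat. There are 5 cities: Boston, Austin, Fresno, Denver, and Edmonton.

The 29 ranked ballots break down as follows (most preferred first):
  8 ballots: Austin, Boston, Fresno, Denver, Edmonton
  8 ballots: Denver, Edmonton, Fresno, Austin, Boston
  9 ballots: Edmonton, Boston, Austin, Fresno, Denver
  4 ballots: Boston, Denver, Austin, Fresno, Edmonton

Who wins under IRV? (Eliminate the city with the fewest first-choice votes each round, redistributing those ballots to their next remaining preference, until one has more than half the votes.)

Denver

Round 1: Boston 4, Austin 8, Fresno 0, Denver 8, Edmonton 9. Fresno eliminated.
Round 2: Boston 4, Austin 8, Denver 8, Edmonton 9. Boston eliminated.
Round 3: Austin 8, Denver 12, Edmonton 9. Austin eliminated.
Round 4: Denver 20, Edmonton 9. Denver has a majority (≥15).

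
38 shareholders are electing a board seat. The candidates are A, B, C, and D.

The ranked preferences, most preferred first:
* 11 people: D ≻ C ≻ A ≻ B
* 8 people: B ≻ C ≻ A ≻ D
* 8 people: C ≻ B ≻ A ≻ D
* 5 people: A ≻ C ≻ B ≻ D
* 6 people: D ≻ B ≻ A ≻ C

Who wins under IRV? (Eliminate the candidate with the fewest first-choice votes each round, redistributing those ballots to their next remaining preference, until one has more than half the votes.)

Round 1: A 5, B 8, C 8, D 17. A eliminated.
Round 2: B 8, C 13, D 17. B eliminated.
Round 3: C 21, D 17. C has a majority (≥20).

C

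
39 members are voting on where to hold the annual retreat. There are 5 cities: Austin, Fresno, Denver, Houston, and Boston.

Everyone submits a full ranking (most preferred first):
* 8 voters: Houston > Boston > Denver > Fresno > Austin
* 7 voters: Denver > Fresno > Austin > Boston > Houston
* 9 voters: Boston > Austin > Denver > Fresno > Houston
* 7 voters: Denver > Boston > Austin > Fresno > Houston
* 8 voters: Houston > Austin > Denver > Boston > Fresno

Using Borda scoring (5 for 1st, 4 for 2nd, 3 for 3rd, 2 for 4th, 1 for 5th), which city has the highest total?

Denver

Austin: 8×1 + 7×3 + 9×4 + 7×3 + 8×4 = 118
Fresno: 8×2 + 7×4 + 9×2 + 7×2 + 8×1 = 84
Denver: 8×3 + 7×5 + 9×3 + 7×5 + 8×3 = 145
Houston: 8×5 + 7×1 + 9×1 + 7×1 + 8×5 = 103
Boston: 8×4 + 7×2 + 9×5 + 7×4 + 8×2 = 135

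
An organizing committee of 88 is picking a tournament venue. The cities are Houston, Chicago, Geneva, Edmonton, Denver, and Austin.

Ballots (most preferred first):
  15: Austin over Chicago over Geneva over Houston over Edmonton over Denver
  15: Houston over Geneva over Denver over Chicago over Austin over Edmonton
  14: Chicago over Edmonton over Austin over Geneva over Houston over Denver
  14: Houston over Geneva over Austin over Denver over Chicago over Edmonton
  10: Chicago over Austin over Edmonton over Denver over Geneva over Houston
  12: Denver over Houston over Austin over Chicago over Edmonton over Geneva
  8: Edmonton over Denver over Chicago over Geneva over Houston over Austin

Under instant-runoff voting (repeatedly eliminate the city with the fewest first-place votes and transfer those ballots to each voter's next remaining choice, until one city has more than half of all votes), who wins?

Chicago

Round 1: Houston 29, Chicago 24, Geneva 0, Edmonton 8, Denver 12, Austin 15. Geneva eliminated.
Round 2: Houston 29, Chicago 24, Edmonton 8, Denver 12, Austin 15. Edmonton eliminated.
Round 3: Houston 29, Chicago 24, Denver 20, Austin 15. Austin eliminated.
Round 4: Houston 29, Chicago 39, Denver 20. Denver eliminated.
Round 5: Houston 41, Chicago 47. Chicago has a majority (≥45).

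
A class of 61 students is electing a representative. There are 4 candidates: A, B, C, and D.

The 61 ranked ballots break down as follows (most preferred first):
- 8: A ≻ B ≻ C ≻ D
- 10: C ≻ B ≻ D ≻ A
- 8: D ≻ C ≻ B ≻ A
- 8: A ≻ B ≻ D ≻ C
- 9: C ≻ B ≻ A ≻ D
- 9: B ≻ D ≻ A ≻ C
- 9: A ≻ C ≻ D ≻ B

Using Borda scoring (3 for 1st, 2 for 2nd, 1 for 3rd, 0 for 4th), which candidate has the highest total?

B

A: 8×3 + 10×0 + 8×0 + 8×3 + 9×1 + 9×1 + 9×3 = 93
B: 8×2 + 10×2 + 8×1 + 8×2 + 9×2 + 9×3 + 9×0 = 105
C: 8×1 + 10×3 + 8×2 + 8×0 + 9×3 + 9×0 + 9×2 = 99
D: 8×0 + 10×1 + 8×3 + 8×1 + 9×0 + 9×2 + 9×1 = 69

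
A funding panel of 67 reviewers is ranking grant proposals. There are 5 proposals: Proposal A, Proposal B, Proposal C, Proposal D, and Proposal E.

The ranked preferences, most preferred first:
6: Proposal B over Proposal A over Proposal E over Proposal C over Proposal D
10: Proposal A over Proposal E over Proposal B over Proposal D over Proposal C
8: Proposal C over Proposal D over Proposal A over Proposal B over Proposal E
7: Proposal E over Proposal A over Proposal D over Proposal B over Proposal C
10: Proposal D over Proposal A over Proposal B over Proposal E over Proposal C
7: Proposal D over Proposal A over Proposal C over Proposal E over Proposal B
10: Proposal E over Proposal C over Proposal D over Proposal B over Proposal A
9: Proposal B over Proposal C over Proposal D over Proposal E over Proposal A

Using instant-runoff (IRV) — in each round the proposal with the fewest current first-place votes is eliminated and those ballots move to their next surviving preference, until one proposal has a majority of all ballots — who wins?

Round 1: Proposal A 10, Proposal B 15, Proposal C 8, Proposal D 17, Proposal E 17. Proposal C eliminated.
Round 2: Proposal A 10, Proposal B 15, Proposal D 25, Proposal E 17. Proposal A eliminated.
Round 3: Proposal B 15, Proposal D 25, Proposal E 27. Proposal B eliminated.
Round 4: Proposal D 34, Proposal E 33. Proposal D has a majority (≥34).

Proposal D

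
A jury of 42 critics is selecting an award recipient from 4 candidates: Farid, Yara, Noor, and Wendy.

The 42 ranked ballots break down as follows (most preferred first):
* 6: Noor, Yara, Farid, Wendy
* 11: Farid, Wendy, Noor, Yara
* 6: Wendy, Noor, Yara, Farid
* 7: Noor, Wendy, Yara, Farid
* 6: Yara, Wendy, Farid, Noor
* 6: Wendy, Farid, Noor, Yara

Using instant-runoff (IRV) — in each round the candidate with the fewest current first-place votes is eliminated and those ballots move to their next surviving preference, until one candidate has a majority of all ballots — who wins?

Round 1: Farid 11, Yara 6, Noor 13, Wendy 12. Yara eliminated.
Round 2: Farid 11, Noor 13, Wendy 18. Farid eliminated.
Round 3: Noor 13, Wendy 29. Wendy has a majority (≥22).

Wendy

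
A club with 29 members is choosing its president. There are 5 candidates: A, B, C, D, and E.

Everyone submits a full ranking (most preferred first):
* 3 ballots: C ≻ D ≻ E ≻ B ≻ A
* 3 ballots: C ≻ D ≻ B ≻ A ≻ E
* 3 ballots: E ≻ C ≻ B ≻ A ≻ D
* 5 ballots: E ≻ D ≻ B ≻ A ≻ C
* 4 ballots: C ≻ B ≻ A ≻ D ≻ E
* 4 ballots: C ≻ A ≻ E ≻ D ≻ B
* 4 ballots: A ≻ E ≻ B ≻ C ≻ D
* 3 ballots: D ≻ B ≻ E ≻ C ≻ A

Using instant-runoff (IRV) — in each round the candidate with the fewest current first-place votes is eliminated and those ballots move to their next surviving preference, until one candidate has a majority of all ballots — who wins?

Round 1: A 4, B 0, C 14, D 3, E 8. B eliminated.
Round 2: A 4, C 14, D 3, E 8. D eliminated.
Round 3: A 4, C 14, E 11. A eliminated.
Round 4: C 14, E 15. E has a majority (≥15).

E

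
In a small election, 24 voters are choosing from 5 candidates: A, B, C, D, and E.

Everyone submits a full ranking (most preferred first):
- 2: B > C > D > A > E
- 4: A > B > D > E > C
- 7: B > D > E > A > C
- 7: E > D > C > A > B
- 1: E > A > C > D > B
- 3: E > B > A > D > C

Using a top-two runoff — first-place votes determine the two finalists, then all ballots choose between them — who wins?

B

Round 1 first-place votes: A 4, B 9, C 0, D 0, E 11. E and B advance.
Runoff: E is ranked above B on 11 ballots, B above E on 13.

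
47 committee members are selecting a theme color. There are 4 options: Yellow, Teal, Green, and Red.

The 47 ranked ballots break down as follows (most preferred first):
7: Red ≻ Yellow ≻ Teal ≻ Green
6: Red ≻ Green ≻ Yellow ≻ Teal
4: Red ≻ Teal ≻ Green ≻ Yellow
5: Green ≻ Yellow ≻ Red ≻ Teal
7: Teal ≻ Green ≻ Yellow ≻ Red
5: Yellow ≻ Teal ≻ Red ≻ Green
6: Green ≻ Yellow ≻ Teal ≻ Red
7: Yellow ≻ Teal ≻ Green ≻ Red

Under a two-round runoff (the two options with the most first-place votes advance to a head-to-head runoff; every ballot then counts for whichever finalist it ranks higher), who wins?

Round 1 first-place votes: Yellow 12, Teal 7, Green 11, Red 17. Red and Yellow advance.
Runoff: Red is ranked above Yellow on 17 ballots, Yellow above Red on 30.

Yellow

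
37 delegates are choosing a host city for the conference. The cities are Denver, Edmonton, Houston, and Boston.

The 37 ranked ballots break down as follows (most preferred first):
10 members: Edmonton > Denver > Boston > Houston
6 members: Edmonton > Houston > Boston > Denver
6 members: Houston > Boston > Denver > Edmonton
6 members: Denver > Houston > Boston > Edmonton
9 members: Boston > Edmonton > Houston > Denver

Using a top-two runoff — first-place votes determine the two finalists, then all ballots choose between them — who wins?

Boston

Round 1 first-place votes: Denver 6, Edmonton 16, Houston 6, Boston 9. Edmonton and Boston advance.
Runoff: Edmonton is ranked above Boston on 16 ballots, Boston above Edmonton on 21.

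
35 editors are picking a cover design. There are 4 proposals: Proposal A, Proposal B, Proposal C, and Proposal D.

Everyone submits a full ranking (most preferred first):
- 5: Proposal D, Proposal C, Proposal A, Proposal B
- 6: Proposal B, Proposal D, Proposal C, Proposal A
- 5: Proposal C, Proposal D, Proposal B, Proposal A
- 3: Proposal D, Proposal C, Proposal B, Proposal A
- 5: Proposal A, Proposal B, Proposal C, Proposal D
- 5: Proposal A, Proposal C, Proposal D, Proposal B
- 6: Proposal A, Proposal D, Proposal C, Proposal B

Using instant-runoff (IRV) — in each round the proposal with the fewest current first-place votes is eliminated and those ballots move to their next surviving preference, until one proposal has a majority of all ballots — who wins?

Proposal D

Round 1: Proposal A 16, Proposal B 6, Proposal C 5, Proposal D 8. Proposal C eliminated.
Round 2: Proposal A 16, Proposal B 6, Proposal D 13. Proposal B eliminated.
Round 3: Proposal A 16, Proposal D 19. Proposal D has a majority (≥18).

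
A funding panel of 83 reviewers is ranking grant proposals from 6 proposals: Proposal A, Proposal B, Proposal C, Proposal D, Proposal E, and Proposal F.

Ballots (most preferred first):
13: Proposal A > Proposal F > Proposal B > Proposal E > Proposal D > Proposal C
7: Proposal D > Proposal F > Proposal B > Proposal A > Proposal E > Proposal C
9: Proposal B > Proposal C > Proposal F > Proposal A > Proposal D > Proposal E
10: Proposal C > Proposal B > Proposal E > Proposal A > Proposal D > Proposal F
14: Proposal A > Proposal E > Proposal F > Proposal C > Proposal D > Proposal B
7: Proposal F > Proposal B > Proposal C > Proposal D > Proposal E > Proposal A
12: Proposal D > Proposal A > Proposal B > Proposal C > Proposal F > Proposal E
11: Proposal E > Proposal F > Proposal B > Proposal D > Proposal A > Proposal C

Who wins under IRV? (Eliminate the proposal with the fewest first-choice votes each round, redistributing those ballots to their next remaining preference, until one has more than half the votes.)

Proposal B

Round 1: Proposal A 27, Proposal B 9, Proposal C 10, Proposal D 19, Proposal E 11, Proposal F 7. Proposal F eliminated.
Round 2: Proposal A 27, Proposal B 16, Proposal C 10, Proposal D 19, Proposal E 11. Proposal C eliminated.
Round 3: Proposal A 27, Proposal B 26, Proposal D 19, Proposal E 11. Proposal E eliminated.
Round 4: Proposal A 27, Proposal B 37, Proposal D 19. Proposal D eliminated.
Round 5: Proposal A 39, Proposal B 44. Proposal B has a majority (≥42).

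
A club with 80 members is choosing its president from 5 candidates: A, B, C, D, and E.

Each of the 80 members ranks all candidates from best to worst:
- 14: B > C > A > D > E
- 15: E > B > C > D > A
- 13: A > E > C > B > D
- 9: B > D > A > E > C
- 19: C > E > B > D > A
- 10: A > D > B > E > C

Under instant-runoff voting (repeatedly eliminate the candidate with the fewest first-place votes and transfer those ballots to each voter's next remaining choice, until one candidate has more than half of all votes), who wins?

B

Round 1: A 23, B 23, C 19, D 0, E 15. D eliminated.
Round 2: A 23, B 23, C 19, E 15. E eliminated.
Round 3: A 23, B 38, C 19. C eliminated.
Round 4: A 23, B 57. B has a majority (≥41).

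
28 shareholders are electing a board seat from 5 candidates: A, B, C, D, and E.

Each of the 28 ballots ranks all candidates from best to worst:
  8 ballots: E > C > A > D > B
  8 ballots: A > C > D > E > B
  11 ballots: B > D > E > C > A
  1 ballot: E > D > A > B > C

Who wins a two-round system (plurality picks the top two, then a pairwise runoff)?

Round 1 first-place votes: A 8, B 11, C 0, D 0, E 9. B and E advance.
Runoff: B is ranked above E on 11 ballots, E above B on 17.

E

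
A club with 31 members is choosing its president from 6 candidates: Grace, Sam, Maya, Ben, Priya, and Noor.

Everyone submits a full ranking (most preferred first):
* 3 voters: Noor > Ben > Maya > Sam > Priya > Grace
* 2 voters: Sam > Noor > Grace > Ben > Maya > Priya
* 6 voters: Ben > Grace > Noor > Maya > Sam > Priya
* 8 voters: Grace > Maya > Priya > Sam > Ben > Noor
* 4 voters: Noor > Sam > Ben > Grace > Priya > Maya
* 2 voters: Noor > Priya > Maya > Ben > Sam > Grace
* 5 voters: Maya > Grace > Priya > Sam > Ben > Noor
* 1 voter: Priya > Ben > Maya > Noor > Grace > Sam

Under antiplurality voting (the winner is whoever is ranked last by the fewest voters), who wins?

Ben

Last-place votes: Grace 5, Sam 1, Maya 4, Ben 0, Priya 8, Noor 13.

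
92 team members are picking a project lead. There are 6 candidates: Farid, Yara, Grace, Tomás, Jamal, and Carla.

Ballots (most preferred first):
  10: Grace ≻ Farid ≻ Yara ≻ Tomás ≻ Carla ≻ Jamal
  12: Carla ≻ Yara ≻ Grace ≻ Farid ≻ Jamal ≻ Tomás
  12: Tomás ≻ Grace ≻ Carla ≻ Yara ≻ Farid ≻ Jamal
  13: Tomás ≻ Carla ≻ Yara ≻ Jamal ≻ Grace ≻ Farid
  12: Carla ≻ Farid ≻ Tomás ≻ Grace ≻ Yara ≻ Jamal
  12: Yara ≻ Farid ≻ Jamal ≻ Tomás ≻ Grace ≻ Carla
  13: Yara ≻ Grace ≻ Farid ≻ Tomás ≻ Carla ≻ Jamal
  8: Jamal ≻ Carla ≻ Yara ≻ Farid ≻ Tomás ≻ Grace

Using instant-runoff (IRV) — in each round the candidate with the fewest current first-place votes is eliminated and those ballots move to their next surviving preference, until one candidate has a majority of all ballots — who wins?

Round 1: Farid 0, Yara 25, Grace 10, Tomás 25, Jamal 8, Carla 24. Farid eliminated.
Round 2: Yara 25, Grace 10, Tomás 25, Jamal 8, Carla 24. Jamal eliminated.
Round 3: Yara 25, Grace 10, Tomás 25, Carla 32. Grace eliminated.
Round 4: Yara 35, Tomás 25, Carla 32. Tomás eliminated.
Round 5: Yara 35, Carla 57. Carla has a majority (≥47).

Carla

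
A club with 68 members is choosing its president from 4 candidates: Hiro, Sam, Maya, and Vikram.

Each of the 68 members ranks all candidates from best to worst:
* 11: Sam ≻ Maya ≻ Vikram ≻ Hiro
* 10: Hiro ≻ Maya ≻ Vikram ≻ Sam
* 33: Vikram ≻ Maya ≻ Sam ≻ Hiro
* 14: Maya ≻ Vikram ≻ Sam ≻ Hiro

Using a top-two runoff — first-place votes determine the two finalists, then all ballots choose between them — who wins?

Maya

Round 1 first-place votes: Hiro 10, Sam 11, Maya 14, Vikram 33. Vikram and Maya advance.
Runoff: Vikram is ranked above Maya on 33 ballots, Maya above Vikram on 35.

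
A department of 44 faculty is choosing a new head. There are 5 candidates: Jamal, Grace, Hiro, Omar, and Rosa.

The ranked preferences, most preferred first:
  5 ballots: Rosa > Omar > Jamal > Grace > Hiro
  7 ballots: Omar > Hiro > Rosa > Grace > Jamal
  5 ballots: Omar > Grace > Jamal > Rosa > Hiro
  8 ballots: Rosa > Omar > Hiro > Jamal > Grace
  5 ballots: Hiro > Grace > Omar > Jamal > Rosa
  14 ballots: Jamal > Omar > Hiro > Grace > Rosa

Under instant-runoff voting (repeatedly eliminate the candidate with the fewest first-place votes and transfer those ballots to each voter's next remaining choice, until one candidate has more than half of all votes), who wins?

Round 1: Jamal 14, Grace 0, Hiro 5, Omar 12, Rosa 13. Grace eliminated.
Round 2: Jamal 14, Hiro 5, Omar 12, Rosa 13. Hiro eliminated.
Round 3: Jamal 14, Omar 17, Rosa 13. Rosa eliminated.
Round 4: Jamal 14, Omar 30. Omar has a majority (≥23).

Omar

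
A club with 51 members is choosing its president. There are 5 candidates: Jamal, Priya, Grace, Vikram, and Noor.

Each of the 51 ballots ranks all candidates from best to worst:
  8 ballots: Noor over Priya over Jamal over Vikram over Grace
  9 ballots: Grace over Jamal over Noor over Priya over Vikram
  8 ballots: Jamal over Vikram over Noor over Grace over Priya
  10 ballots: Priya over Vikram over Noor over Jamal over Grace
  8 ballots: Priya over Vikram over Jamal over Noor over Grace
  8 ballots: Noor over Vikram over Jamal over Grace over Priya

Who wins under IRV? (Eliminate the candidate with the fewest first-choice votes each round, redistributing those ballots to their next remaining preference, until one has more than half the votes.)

Round 1: Jamal 8, Priya 18, Grace 9, Vikram 0, Noor 16. Vikram eliminated.
Round 2: Jamal 8, Priya 18, Grace 9, Noor 16. Jamal eliminated.
Round 3: Priya 18, Grace 9, Noor 24. Grace eliminated.
Round 4: Priya 18, Noor 33. Noor has a majority (≥26).

Noor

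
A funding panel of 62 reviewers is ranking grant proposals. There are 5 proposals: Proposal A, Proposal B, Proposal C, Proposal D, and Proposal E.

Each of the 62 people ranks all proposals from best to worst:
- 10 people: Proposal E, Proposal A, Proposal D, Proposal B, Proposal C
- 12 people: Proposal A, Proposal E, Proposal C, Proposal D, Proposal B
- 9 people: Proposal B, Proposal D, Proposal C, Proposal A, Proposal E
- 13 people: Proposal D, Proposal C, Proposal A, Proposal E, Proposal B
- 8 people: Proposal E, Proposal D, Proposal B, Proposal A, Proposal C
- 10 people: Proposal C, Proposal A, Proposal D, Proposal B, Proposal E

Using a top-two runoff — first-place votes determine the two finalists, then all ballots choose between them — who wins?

Proposal D

Round 1 first-place votes: Proposal A 12, Proposal B 9, Proposal C 10, Proposal D 13, Proposal E 18. Proposal E and Proposal D advance.
Runoff: Proposal E is ranked above Proposal D on 30 ballots, Proposal D above Proposal E on 32.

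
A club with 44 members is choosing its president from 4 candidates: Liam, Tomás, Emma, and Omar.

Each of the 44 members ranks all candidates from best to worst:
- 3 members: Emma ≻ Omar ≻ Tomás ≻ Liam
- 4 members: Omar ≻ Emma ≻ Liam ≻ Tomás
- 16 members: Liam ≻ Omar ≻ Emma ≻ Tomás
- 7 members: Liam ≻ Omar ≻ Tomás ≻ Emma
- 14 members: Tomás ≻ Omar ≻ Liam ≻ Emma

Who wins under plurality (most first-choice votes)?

Liam

First-place votes: Liam 23, Tomás 14, Emma 3, Omar 4.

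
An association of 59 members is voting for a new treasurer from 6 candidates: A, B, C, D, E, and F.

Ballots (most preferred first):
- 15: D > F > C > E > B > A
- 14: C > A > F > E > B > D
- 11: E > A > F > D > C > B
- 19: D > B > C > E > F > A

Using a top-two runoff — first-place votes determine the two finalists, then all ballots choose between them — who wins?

Round 1 first-place votes: A 0, B 0, C 14, D 34, E 11, F 0. D and C advance.
Runoff: D is ranked above C on 45 ballots, C above D on 14.

D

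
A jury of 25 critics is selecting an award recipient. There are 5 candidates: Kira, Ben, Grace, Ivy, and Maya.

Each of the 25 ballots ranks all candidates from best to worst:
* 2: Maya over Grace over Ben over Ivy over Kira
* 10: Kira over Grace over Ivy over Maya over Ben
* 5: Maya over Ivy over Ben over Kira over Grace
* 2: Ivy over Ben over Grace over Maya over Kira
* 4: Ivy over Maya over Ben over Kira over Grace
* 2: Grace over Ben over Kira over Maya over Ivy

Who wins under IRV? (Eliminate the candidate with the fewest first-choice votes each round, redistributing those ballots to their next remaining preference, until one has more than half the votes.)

Round 1: Kira 10, Ben 0, Grace 2, Ivy 6, Maya 7. Ben eliminated.
Round 2: Kira 10, Grace 2, Ivy 6, Maya 7. Grace eliminated.
Round 3: Kira 12, Ivy 6, Maya 7. Ivy eliminated.
Round 4: Kira 12, Maya 13. Maya has a majority (≥13).

Maya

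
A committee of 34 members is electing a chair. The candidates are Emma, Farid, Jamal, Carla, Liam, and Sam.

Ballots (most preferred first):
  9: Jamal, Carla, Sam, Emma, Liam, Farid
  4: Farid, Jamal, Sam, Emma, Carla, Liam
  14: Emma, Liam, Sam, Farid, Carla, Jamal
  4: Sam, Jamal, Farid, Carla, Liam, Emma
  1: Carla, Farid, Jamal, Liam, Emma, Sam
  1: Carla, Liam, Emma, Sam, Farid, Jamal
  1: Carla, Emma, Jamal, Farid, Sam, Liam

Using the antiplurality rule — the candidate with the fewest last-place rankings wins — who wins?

Last-place votes: Emma 4, Farid 9, Jamal 15, Carla 0, Liam 5, Sam 1.

Carla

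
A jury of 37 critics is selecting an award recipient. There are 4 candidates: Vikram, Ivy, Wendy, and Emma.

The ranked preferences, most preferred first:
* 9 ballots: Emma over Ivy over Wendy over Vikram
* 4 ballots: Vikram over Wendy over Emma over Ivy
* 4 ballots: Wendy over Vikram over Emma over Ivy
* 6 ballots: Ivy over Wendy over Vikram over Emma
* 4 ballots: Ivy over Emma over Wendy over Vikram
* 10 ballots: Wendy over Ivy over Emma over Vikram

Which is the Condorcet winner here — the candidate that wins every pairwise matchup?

Ivy vs Vikram: 29–8
Ivy vs Wendy: 19–18
Ivy vs Emma: 20–17
Ivy beats every other candidate.

Ivy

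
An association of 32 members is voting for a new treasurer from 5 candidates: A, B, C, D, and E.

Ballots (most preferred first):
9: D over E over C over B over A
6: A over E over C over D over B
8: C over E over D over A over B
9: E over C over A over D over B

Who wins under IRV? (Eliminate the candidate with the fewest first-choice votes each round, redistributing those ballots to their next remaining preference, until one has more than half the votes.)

E

Round 1: A 6, B 0, C 8, D 9, E 9. B eliminated.
Round 2: A 6, C 8, D 9, E 9. A eliminated.
Round 3: C 8, D 9, E 15. C eliminated.
Round 4: D 9, E 23. E has a majority (≥17).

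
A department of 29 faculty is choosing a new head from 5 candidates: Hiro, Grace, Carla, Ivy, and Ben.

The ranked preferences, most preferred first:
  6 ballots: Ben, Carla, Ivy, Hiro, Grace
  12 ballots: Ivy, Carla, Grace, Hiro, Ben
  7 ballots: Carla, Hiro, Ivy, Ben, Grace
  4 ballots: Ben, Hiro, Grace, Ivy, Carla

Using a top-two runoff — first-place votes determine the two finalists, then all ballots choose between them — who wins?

Round 1 first-place votes: Hiro 0, Grace 0, Carla 7, Ivy 12, Ben 10. Ivy and Ben advance.
Runoff: Ivy is ranked above Ben on 19 ballots, Ben above Ivy on 10.

Ivy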